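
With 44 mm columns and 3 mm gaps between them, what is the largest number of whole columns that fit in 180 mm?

3 columns

Each extra column adds 44 + 3 = 47 mm.
(180 + 3) / 47 = 3.89, so 3 columns fit.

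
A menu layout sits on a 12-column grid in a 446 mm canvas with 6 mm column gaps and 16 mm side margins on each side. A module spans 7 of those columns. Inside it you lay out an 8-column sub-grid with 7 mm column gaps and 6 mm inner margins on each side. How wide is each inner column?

22.25 mm

Take off 32 mm of margins, leaving 414 mm.
414 − 11·6 = 348; ÷12 gives c = 29 mm.
7-column span = 7·29 + 6·6 = 239 mm.
Inner content = 239 − 2·6 = 227 mm.
8d + 7·7 = 227 → 8d = 178 → d = 22.25 mm.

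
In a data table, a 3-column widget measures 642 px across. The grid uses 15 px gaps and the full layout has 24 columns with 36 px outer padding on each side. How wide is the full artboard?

3 columns + 2 gaps: 3c + 2·15 = 642.
3c = 642 − 30 = 612, so c = 204 px.
Adding margins, columns and gutters: 72 + 4896 + 345 = 5313 px.

5313 px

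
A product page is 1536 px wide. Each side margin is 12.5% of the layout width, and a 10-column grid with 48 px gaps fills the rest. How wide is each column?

Each margin = 12.5% of 1536 = 192 px; content = 1536 − 2·192 = 1152 px.
Subtracting 9 gaps of 48 leaves 720 for 10 columns, so c = 72 px.

72 px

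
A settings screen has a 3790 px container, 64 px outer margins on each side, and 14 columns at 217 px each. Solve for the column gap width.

48 px

Take off 128 px of margins, leaving 3662 px.
14·217 + 13g = 3662 → 13g = 624 → g = 48 px.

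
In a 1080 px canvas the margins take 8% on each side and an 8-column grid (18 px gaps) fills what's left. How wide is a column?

97.65 px

1080 × (1 − 2·8%) = 1080 × 84% = 907.2 px for the columns.
907.2 − 7·18 = 781.2; ÷8 gives c = 97.65 px.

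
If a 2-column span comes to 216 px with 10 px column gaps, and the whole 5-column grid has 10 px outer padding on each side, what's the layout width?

2 columns + 1 column gap: 2c + 1·10 = 216.
2c = 216 − 10 = 206, so c = 103 px.
Layout = 2·10 + 5·103 + 4·10 = 20 + 515 + 40 = 575 px.

575 px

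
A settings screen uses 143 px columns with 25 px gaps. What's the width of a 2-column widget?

2-column span = 2·143 + 1·25 = 311 px.

311 px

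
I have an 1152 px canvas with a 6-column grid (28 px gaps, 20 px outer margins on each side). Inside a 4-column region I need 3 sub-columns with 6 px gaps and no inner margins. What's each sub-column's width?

Subtract both margins: 1152 − 2·20 = 1112 px.
6 columns + 5 gaps: 6c + 5·28 = 1112.
6c = 1112 − 140 = 972, so c = 162 px.
4-column span = 4·162 + 3·28 = 732 px.
3 columns + 2 gaps: 3d + 2·6 = 732.
3d = 732 − 12 = 720, so d = 240 px.

240 px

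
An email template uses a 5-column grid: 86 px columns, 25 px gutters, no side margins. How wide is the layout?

Layout = 5·86 + 4·25 = 430 + 100 = 530 px.

530 px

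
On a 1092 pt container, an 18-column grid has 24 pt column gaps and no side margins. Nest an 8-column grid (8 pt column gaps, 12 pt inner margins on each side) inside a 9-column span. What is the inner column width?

56.75 pt

Subtracting 17 column gaps of 24 leaves 684 for 18 columns, so c = 38 pt.
Span of 9: 9·38 + 8·24 = 342 + 192 = 534 pt.
Inner content = 534 − 2·12 = 510 pt.
Subtracting 7 column gaps of 8 leaves 454 for 8 columns, so d = 56.75 pt.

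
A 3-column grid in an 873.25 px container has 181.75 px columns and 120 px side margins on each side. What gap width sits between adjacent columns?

Content width = 873.25 − 2·120 = 633.25 px.
Columns use 545.25 px, leaving 88 px across 2 gaps = 44 px each.

44 px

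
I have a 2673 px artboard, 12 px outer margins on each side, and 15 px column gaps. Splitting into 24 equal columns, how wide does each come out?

96 px

Subtract both margins: 2673 − 2·12 = 2649 px.
24c + 23·15 = 2649 → 24c = 2304 → c = 96 px.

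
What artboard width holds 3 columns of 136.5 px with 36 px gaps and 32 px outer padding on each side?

545.5 px

Artboard = 2·32 + 3·136.5 + 2·36 = 64 + 409.5 + 72 = 545.5 px.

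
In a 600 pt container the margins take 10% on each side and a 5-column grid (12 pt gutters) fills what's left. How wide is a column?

Each margin = 10% of 600 = 60 pt; content = 600 − 2·60 = 480 pt.
480 − 4·12 = 432; ÷5 gives c = 86.4 pt.

86.4 pt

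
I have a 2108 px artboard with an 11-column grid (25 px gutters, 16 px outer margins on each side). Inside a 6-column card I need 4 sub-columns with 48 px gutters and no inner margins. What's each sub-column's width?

244.25 px

Take off 32 px of margins, leaving 2076 px.
11 columns + 10 gutters: 11c + 10·25 = 2076.
11c = 2076 − 250 = 1826, so c = 166 px.
Span of 6: 6·166 + 5·25 = 996 + 125 = 1121 px.
Subtracting 3 gutters of 48 leaves 977 for 4 columns, so d = 244.25 px.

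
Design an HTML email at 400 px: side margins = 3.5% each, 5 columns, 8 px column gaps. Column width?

68 px

Each margin = 3.5% of 400 = 14 px; content = 400 − 2·14 = 372 px.
5c + 4·8 = 372 → 5c = 340 → c = 68 px.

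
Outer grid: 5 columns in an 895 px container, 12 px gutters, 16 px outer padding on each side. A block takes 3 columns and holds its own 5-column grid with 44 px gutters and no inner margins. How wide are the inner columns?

67.4 px

Inside the margins: 895 − 32 = 863 px.
Subtracting 4 gutters of 12 leaves 815 for 5 columns, so c = 163 px.
3-column span = 3·163 + 2·12 = 513 px.
513 − 4·44 = 337; ÷5 gives d = 67.4 px.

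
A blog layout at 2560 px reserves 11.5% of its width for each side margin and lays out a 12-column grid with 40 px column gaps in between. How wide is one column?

127.6 px

Each margin = 11.5% of 2560 = 294.4 px; content = 2560 − 2·294.4 = 1971.2 px.
1971.2 − 11·40 = 1531.2; ÷12 gives c = 127.6 px.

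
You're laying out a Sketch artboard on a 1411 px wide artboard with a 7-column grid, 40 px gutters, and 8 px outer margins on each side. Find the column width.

165 px

Inside the margins: 1411 − 16 = 1395 px.
7 columns + 6 gutters: 7c + 6·40 = 1395.
7c = 1395 − 240 = 1155, so c = 165 px.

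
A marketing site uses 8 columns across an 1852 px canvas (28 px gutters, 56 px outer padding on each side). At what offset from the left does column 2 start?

Inside the margins: 1852 − 112 = 1740 px.
1740 − 7·28 = 1544; ÷8 gives c = 193 px.
Column 2 starts at margin + 1·(column + gutter) = 56 + 1·221 = 277 px.

277 px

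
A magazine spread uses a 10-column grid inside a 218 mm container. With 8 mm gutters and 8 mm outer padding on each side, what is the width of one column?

13 mm

Take off 16 mm of margins, leaving 202 mm.
Subtracting 9 gutters of 8 leaves 130 for 10 columns, so c = 13 mm.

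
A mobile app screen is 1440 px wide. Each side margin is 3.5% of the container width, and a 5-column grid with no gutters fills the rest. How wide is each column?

Each margin = 3.5% of 1440 = 50.4 px; content = 1440 − 2·50.4 = 1339.2 px.
1339.2 / 5 = 267.84 px per column.

267.84 px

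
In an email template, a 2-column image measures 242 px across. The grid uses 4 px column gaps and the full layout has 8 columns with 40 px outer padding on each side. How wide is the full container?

2 columns + 1 column gap: 2c + 1·4 = 242.
2c = 242 − 4 = 238, so c = 119 px.
Total width: 2·40 + 8·119 + 7·4 = 1060 px.

1060 px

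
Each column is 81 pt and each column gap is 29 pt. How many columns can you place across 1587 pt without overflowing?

k columns need k·81 + (k−1)·29 = k·110 − 29.
k·110 − 29 ≤ 1587 → k ≤ 1616 / 110 ≈ 14.69, so k = 14.

14 columns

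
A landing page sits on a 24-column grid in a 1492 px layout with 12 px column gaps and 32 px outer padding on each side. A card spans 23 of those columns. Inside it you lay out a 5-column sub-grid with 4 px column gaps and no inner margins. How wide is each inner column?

270.4 px

Outer content = 1492 − 2·32 = 1428 px.
Subtracting 23 column gaps of 12 leaves 1152 for 24 columns, so c = 48 px.
23 columns plus 22 column gaps: 1104 + 264 = 1368 px.
5 columns + 4 column gaps: 5d + 4·4 = 1368.
5d = 1368 − 16 = 1352, so d = 270.4 px.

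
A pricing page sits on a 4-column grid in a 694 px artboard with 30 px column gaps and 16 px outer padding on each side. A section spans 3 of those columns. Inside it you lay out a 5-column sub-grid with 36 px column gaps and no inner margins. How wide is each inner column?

Take off 32 px of margins, leaving 662 px.
4 columns + 3 column gaps: 4c + 3·30 = 662.
4c = 662 − 90 = 572, so c = 143 px.
Span of 3: 3·143 + 2·30 = 429 + 60 = 489 px.
Subtracting 4 column gaps of 36 leaves 345 for 5 columns, so d = 69 px.

69 px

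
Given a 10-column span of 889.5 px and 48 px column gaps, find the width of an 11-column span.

10c + 9·48 = 889.5 → 10c = 457.5 → c = 45.75 px.
Span of 11: 11·45.75 + 10·48 = 503.25 + 480 = 983.25 px.

983.25 px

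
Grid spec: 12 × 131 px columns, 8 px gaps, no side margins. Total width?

1660 px

Total width: 12·131 + 11·8 = 1660 px.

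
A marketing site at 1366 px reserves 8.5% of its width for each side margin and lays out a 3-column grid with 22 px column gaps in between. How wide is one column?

Each margin = 8.5% of 1366 = 116.11 px; content = 1366 − 2·116.11 = 1133.78 px.
3c + 2·22 = 1133.78 → 3c = 1089.78 → c = 363.26 px.

363.26 px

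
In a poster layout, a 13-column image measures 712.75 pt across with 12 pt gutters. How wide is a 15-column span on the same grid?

13 columns + 12 gutters: 13c + 12·12 = 712.75.
13c = 712.75 − 144 = 568.75, so c = 43.75 pt.
15 columns plus 14 gutters: 656.25 + 168 = 824.25 pt.

824.25 pt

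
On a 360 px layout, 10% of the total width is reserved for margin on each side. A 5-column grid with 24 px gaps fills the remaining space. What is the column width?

38.4 px

360 × (1 − 2·10%) = 360 × 80% = 288 px for the columns.
288 − 4·24 = 192; ÷5 gives c = 38.4 px.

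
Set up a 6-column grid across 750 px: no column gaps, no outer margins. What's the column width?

750 / 6 = 125 px per column.

125 px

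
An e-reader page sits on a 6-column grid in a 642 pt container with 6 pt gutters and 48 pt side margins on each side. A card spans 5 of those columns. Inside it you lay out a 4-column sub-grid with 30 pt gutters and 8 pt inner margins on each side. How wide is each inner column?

87 pt

Outer content = 642 − 2·48 = 546 pt.
Subtracting 5 gutters of 6 leaves 516 for 6 columns, so c = 86 pt.
Span of 5: 5·86 + 4·6 = 430 + 24 = 454 pt.
Inner content = 454 − 2·8 = 438 pt.
438 − 3·30 = 348; ÷4 gives d = 87 pt.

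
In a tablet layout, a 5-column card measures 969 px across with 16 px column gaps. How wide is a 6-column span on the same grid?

1166 px

Subtracting 4 column gaps of 16 leaves 905 for 5 columns, so c = 181 px.
6 columns plus 5 column gaps: 1086 + 80 = 1166 px.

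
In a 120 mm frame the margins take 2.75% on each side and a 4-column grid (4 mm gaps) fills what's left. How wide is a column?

Each margin = 2.75% of 120 = 3.3 mm; content = 120 − 2·3.3 = 113.4 mm.
4c + 3·4 = 113.4 → 4c = 101.4 → c = 25.35 mm.

25.35 mm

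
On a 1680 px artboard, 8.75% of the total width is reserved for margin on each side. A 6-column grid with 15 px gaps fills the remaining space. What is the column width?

218.5 px

Each margin = 8.75% of 1680 = 147 px; content = 1680 − 2·147 = 1386 px.
Subtracting 5 gaps of 15 leaves 1311 for 6 columns, so c = 218.5 px.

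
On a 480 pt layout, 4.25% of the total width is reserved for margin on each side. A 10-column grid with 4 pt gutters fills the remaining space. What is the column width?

40.32 pt

480 × (1 − 2·4.25%) = 480 × 91.5% = 439.2 pt for the columns.
10 columns + 9 gutters: 10c + 9·4 = 439.2.
10c = 439.2 − 36 = 403.2, so c = 40.32 pt.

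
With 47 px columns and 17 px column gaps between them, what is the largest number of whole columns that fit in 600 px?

9 columns

9 columns: 9·47 + 8·17 = 559 px ≤ 600.
10 columns: 623 px > 600. So 9.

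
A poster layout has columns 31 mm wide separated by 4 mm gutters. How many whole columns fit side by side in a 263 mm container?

7 columns

7 columns: 7·31 + 6·4 = 241 mm ≤ 263.
8 columns: 276 mm > 263. So 7.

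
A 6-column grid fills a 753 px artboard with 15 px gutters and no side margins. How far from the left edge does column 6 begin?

753 − 5·15 = 678; ÷6 gives c = 113 px.
Before column 6: 5 columns + 5 gutters.
Offset = 5·(113 + 15) = 5·128 = 640 px.

640 px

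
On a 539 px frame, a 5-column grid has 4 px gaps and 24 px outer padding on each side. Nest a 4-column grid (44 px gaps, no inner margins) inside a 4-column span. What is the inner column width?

65 px

Outer content = 539 − 2·24 = 491 px.
5 columns + 4 gaps: 5c + 4·4 = 491.
5c = 491 − 16 = 475, so c = 95 px.
4-column span = 4·95 + 3·4 = 392 px.
Subtracting 3 gaps of 44 leaves 260 for 4 columns, so d = 65 px.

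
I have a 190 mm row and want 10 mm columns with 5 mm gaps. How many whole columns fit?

13 columns: 13·10 + 12·5 = 190 mm ≤ 190.
14 columns: 205 mm > 190. So 13.

13 columns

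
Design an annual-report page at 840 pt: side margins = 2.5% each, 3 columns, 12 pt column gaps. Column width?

Each margin = 2.5% of 840 = 21 pt; content = 840 − 2·21 = 798 pt.
Subtracting 2 column gaps of 12 leaves 774 for 3 columns, so c = 258 pt.

258 pt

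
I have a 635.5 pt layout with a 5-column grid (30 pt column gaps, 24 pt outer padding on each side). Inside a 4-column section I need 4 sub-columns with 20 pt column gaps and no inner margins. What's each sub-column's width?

Outer content = 635.5 − 2·24 = 587.5 pt.
587.5 − 4·30 = 467.5; ÷5 gives c = 93.5 pt.
4-column span = 4·93.5 + 3·30 = 464 pt.
4 columns + 3 column gaps: 4d + 3·20 = 464.
4d = 464 − 60 = 404, so d = 101 pt.

101 pt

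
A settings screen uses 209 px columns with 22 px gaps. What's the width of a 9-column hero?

2057 px

Span of 9: 9·209 + 8·22 = 1881 + 176 = 2057 px.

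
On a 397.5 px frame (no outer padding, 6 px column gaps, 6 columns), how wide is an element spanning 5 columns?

330.25 px

Subtracting 5 column gaps of 6 leaves 367.5 for 6 columns, so c = 61.25 px.
5 columns plus 4 column gaps: 306.25 + 24 = 330.25 px.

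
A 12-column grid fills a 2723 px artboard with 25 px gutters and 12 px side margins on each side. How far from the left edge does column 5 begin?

Inside the margins: 2723 − 24 = 2699 px.
12 columns + 11 gutters: 12c + 11·25 = 2699.
12c = 2699 − 275 = 2424, so c = 202 px.
Before column 5: the margin + 4 columns + 4 gutters.
Offset = 12 + 4·(202 + 25) = 12 + 908 = 920 px.

920 px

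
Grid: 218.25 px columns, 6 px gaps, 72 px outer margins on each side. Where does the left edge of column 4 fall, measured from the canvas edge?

744.75 px

Column 4 starts at margin + 3·(column + gutter) = 72 + 3·224.25 = 744.75 px.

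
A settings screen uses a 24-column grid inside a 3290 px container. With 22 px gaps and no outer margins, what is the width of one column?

24c + 23·22 = 3290 → 24c = 2784 → c = 116 px.

116 px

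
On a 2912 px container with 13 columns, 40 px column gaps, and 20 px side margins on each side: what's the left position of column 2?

244 px

Content = 2912 − 2·20 = 2872 px.
Subtracting 12 column gaps of 40 leaves 2392 for 13 columns, so c = 184 px.
Column 2 starts at margin + 1·(column + gutter) = 20 + 1·224 = 244 px.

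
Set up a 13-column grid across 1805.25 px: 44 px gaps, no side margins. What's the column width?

1805.25 − 12·44 = 1277.25; ÷13 gives c = 98.25 px.

98.25 px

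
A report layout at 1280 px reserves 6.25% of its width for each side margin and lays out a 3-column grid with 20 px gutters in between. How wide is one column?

Margins: 6.25% × 1280 = 80 px each, so content = 1280 − 160 = 1120 px.
3 columns + 2 gutters: 3c + 2·20 = 1120.
3c = 1120 − 40 = 1080, so c = 360 px.

360 px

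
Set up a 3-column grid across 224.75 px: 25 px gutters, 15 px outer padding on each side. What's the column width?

Take off 30 px of margins, leaving 194.75 px.
3c + 2·25 = 194.75 → 3c = 144.75 → c = 48.25 px.

48.25 px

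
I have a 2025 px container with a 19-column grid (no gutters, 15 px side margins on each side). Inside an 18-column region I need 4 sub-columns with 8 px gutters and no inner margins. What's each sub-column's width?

Take off 30 px of margins, leaving 1995 px.
1995 / 19 = 105 px per column.
With no gutters, 18 columns span 18·105 = 1890 px.
4 columns + 3 gutters: 4d + 3·8 = 1890.
4d = 1890 − 24 = 1866, so d = 466.5 px.

466.5 px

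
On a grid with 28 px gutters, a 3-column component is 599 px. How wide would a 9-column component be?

1853 px

3c + 2·28 = 599 → 3c = 543 → c = 181 px.
9-column span = 9·181 + 8·28 = 1853 px.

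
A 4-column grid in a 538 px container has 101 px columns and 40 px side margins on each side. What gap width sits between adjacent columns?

Content width = 538 − 2·40 = 458 px.
Columns use 404 px, leaving 54 px across 3 gaps = 18 px each.

18 px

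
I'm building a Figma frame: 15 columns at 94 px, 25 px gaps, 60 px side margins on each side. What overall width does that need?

Adding margins, columns and gutters: 120 + 1410 + 350 = 1880 px.

1880 px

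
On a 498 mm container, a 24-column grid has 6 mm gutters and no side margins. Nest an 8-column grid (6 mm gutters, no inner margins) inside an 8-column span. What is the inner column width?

15 mm

24c + 23·6 = 498 → 24c = 360 → c = 15 mm.
Span of 8: 8·15 + 7·6 = 120 + 42 = 162 mm.
Subtracting 7 gutters of 6 leaves 120 for 8 columns, so d = 15 mm.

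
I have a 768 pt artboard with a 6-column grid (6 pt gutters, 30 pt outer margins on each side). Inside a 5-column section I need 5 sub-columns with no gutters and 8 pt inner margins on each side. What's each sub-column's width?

Subtract both margins: 768 − 2·30 = 708 pt.
708 − 5·6 = 678; ÷6 gives c = 113 pt.
5-column span = 5·113 + 4·6 = 589 pt.
Inner content = 589 − 2·8 = 573 pt.
With no gutters, each column is 573/5 = 114.6 pt.

114.6 pt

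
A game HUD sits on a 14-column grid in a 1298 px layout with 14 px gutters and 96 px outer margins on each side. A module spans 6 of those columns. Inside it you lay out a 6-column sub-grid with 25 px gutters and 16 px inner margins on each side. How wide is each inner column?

51.5 px

Inside the margins: 1298 − 192 = 1106 px.
1106 − 13·14 = 924; ÷14 gives c = 66 px.
6 columns plus 5 gutters: 396 + 70 = 466 px.
Inner content = 466 − 2·16 = 434 px.
6 columns + 5 gutters: 6d + 5·25 = 434.
6d = 434 − 125 = 309, so d = 51.5 px.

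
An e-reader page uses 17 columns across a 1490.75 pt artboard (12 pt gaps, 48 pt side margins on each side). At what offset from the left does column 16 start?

1289.25 pt

Take off 96 pt of margins, leaving 1394.75 pt.
Subtracting 16 gaps of 12 leaves 1202.75 for 17 columns, so c = 70.75 pt.
Before column 16: the margin + 15 columns + 15 gaps.
Offset = 48 + 15·(70.75 + 12) = 48 + 1241.25 = 1289.25 pt.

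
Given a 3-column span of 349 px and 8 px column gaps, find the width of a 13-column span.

1539 px

Subtracting 2 column gaps of 8 leaves 333 for 3 columns, so c = 111 px.
Span of 13: 13·111 + 12·8 = 1443 + 96 = 1539 px.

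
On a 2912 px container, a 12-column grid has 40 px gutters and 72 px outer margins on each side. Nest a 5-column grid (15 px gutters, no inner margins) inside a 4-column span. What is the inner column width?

Subtract both margins: 2912 − 2·72 = 2768 px.
Subtracting 11 gutters of 40 leaves 2328 for 12 columns, so c = 194 px.
4-column span = 4·194 + 3·40 = 896 px.
5 columns + 4 gutters: 5d + 4·15 = 896.
5d = 896 − 60 = 836, so d = 167.2 px.

167.2 px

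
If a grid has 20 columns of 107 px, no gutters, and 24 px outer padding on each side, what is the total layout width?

Layout = 2·24 + 20·107 = 48 + 2140 = 2188 px.

2188 px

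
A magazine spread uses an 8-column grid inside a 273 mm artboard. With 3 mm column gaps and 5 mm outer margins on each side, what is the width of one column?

Content width = 273 − 2·5 = 263 mm.
8c + 7·3 = 263 → 8c = 242 → c = 30.25 mm.

30.25 mm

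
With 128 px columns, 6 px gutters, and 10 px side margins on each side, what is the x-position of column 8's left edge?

Before column 8: the margin + 7 columns + 7 gutters.
Offset = 10 + 7·(128 + 6) = 10 + 938 = 948 px.

948 px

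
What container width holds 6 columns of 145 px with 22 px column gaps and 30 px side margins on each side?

1040 px

Total width: 2·30 + 6·145 + 5·22 = 1040 px.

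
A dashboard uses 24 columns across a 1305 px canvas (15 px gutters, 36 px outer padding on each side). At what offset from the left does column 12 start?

608 px

Subtract both margins: 1305 − 2·36 = 1233 px.
24c + 23·15 = 1233 → 24c = 888 → c = 37 px.
Column 12 starts at margin + 11·(column + gutter) = 36 + 11·52 = 608 px.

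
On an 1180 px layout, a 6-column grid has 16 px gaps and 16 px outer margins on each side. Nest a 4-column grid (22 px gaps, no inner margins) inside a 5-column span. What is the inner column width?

222 px

Take off 32 px of margins, leaving 1148 px.
6c + 5·16 = 1148 → 6c = 1068 → c = 178 px.
Span of 5: 5·178 + 4·16 = 890 + 64 = 954 px.
4 columns + 3 gaps: 4d + 3·22 = 954.
4d = 954 − 66 = 888, so d = 222 px.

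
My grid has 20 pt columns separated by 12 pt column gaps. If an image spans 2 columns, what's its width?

Span of 2: 2·20 + 1·12 = 40 + 12 = 52 pt.

52 pt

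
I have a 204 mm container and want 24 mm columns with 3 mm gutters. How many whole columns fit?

Each extra column adds 24 + 3 = 27 mm.
(204 + 3) / 27 = 7.67, so 7 columns fit.

7 columns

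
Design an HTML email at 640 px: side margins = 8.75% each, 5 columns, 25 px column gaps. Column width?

85.6 px

Each margin = 8.75% of 640 = 56 px; content = 640 − 2·56 = 528 px.
Subtracting 4 column gaps of 25 leaves 428 for 5 columns, so c = 85.6 px.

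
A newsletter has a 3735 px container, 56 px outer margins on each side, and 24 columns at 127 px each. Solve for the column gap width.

Inside the margins: 3735 − 112 = 3623 px.
24·127 + 23g = 3623 → 23g = 575 → g = 25 px.

25 px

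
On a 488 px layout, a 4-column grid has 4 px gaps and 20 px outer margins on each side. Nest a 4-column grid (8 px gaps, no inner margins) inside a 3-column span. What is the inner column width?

Subtract both margins: 488 − 2·20 = 448 px.
Subtracting 3 gaps of 4 leaves 436 for 4 columns, so c = 109 px.
3-column span = 3·109 + 2·4 = 335 px.
4d + 3·8 = 335 → 4d = 311 → d = 77.75 px.

77.75 px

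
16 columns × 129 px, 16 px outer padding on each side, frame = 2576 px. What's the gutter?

32 px

Content width = 2576 − 2·16 = 2544 px.
16·129 + 15g = 2544 → 15g = 480 → g = 32 px.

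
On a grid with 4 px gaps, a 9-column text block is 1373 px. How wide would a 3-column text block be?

9c + 8·4 = 1373 → 9c = 1341 → c = 149 px.
3 columns plus 2 gaps: 447 + 8 = 455 px.

455 px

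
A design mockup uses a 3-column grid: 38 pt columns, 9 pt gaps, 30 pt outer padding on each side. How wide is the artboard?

192 pt

Total width: 2·30 + 3·38 + 2·9 = 192 pt.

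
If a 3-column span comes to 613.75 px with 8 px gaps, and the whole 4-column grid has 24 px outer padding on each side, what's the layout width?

869 px

3c + 2·8 = 613.75 → 3c = 597.75 → c = 199.25 px.
Adding margins, columns and gutters: 48 + 797 + 24 = 869 px.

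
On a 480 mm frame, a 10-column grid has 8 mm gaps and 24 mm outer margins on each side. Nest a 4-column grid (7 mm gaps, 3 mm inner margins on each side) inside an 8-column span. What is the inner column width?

Inside the margins: 480 − 48 = 432 mm.
432 − 9·8 = 360; ÷10 gives c = 36 mm.
8-column span = 8·36 + 7·8 = 344 mm.
Inner content = 344 − 2·3 = 338 mm.
4 columns + 3 gaps: 4d + 3·7 = 338.
4d = 338 − 21 = 317, so d = 79.25 mm.

79.25 mm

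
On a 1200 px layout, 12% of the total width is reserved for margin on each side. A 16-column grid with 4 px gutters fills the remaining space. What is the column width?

53.25 px

Each margin = 12% of 1200 = 144 px; content = 1200 − 2·144 = 912 px.
16 columns + 15 gutters: 16c + 15·4 = 912.
16c = 912 − 60 = 852, so c = 53.25 px.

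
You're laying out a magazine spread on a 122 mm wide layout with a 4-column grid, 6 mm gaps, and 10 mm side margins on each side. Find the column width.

Subtract both margins: 122 − 2·10 = 102 mm.
Subtracting 3 gaps of 6 leaves 84 for 4 columns, so c = 21 mm.

21 mm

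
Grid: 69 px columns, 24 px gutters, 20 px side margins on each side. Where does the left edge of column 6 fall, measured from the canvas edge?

485 px

Before column 6: the margin + 5 columns + 5 gutters.
Offset = 20 + 5·(69 + 24) = 20 + 465 = 485 px.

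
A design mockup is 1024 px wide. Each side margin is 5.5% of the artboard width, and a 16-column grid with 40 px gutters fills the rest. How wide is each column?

19.46 px

Each margin = 5.5% of 1024 = 56.32 px; content = 1024 − 2·56.32 = 911.36 px.
Subtracting 15 gutters of 40 leaves 311.36 for 16 columns, so c = 19.46 px.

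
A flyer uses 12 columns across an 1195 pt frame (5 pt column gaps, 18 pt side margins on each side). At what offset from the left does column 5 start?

406 pt

Content = 1195 − 2·18 = 1159 pt.
Subtracting 11 column gaps of 5 leaves 1104 for 12 columns, so c = 92 pt.
Each column+gutter stride is 97 pt; 4 of them past the 18 pt margin is 18 + 388 = 406 pt.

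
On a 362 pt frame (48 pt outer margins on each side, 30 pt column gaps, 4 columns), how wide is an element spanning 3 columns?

192 pt

Content width = 362 − 2·48 = 266 pt.
4 columns + 3 column gaps: 4c + 3·30 = 266.
4c = 266 − 90 = 176, so c = 44 pt.
Span of 3: 3·44 + 2·30 = 132 + 60 = 192 pt.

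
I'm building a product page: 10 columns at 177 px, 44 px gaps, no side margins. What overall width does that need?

Summing: 1770 + 396 = 2166 px.

2166 px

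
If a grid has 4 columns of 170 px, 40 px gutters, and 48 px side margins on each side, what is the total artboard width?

896 px

Adding margins, columns and gutters: 96 + 680 + 120 = 896 px.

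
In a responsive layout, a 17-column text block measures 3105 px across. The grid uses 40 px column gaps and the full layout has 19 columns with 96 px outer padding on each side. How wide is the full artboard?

3667 px

3105 − 16·40 = 2465; ÷17 gives c = 145 px.
Total width: 2·96 + 19·145 + 18·40 = 3667 px.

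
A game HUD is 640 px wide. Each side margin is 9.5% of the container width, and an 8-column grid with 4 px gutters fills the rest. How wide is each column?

61.3 px

Each margin = 9.5% of 640 = 60.8 px; content = 640 − 2·60.8 = 518.4 px.
8 columns + 7 gutters: 8c + 7·4 = 518.4.
8c = 518.4 − 28 = 490.4, so c = 61.3 px.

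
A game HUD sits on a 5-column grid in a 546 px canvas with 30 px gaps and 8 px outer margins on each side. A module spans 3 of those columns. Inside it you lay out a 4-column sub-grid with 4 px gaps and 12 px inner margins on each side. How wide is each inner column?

Subtract both margins: 546 − 2·8 = 530 px.
530 − 4·30 = 410; ÷5 gives c = 82 px.
3 columns plus 2 gaps: 246 + 60 = 306 px.
Inner content = 306 − 2·12 = 282 px.
Subtracting 3 gaps of 4 leaves 270 for 4 columns, so d = 67.5 px.

67.5 px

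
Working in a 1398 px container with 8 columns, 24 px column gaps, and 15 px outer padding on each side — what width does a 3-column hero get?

498 px

Subtract both margins: 1398 − 2·15 = 1368 px.
Subtracting 7 column gaps of 24 leaves 1200 for 8 columns, so c = 150 px.
3 columns plus 2 column gaps: 450 + 48 = 498 px.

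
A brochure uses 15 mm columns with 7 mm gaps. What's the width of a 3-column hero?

3-column span = 3·15 + 2·7 = 59 mm.

59 mm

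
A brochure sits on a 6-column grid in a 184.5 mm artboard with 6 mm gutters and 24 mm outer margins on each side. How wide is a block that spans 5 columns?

Content width = 184.5 − 2·24 = 136.5 mm.
6 columns + 5 gutters: 6c + 5·6 = 136.5.
6c = 136.5 − 30 = 106.5, so c = 17.75 mm.
5-column span = 5·17.75 + 4·6 = 112.75 mm.

112.75 mm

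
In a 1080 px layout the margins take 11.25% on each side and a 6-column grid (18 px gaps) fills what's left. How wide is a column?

124.5 px

Each margin = 11.25% of 1080 = 121.5 px; content = 1080 − 2·121.5 = 837 px.
6 columns + 5 gaps: 6c + 5·18 = 837.
6c = 837 − 90 = 747, so c = 124.5 px.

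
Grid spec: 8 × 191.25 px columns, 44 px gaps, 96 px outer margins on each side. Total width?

Artboard = 2·96 + 8·191.25 + 7·44 = 192 + 1530 + 308 = 2030 px.

2030 px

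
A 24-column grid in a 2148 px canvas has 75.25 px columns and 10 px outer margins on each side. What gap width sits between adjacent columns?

14 px

Content width = 2148 − 2·10 = 2128 px.
24 columns take 24·75.25 = 1806 px; remaining 322 splits into 23 gaps.
g = 322 / 23 = 14 px.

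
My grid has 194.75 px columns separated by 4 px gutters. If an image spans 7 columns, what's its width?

7 columns plus 6 gutters: 1363.25 + 24 = 1387.25 px.

1387.25 px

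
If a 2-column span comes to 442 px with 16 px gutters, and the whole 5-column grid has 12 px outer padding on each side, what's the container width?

Subtracting 1 gutter of 16 leaves 426 for 2 columns, so c = 213 px.
Container = 2·12 + 5·213 + 4·16 = 24 + 1065 + 64 = 1153 px.

1153 px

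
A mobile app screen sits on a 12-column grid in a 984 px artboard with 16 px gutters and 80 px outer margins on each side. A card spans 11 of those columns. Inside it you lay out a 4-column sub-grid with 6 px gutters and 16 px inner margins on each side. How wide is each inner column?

176 px

Take off 160 px of margins, leaving 824 px.
12c + 11·16 = 824 → 12c = 648 → c = 54 px.
11-column span = 11·54 + 10·16 = 754 px.
Inner content = 754 − 2·16 = 722 px.
4 columns + 3 gutters: 4d + 3·6 = 722.
4d = 722 − 18 = 704, so d = 176 px.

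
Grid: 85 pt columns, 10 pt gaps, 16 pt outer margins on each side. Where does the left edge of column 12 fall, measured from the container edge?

Before column 12: the margin + 11 columns + 11 gaps.
Offset = 16 + 11·(85 + 10) = 16 + 1045 = 1061 pt.

1061 pt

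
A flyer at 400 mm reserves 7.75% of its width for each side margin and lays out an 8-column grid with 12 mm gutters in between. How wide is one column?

400 × (1 − 2·7.75%) = 400 × 84.5% = 338 mm for the columns.
338 − 7·12 = 254; ÷8 gives c = 31.75 mm.

31.75 mm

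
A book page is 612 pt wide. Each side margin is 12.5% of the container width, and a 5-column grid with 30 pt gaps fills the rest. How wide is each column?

Margins: 12.5% × 612 = 76.5 pt each, so content = 612 − 153 = 459 pt.
5c + 4·30 = 459 → 5c = 339 → c = 67.8 pt.

67.8 pt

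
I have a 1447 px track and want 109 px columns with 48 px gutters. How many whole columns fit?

9 columns

k columns need k·109 + (k−1)·48 = k·157 − 48.
k·157 − 48 ≤ 1447 → k ≤ 1495 / 157 ≈ 9.52, so k = 9.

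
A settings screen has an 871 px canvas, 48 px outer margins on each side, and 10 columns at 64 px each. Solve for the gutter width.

Take off 96 px of margins, leaving 775 px.
10 columns take 10·64 = 640 px; remaining 135 splits into 9 gutters.
g = 135 / 9 = 15 px.

15 px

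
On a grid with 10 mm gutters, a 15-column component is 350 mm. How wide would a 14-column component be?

Subtracting 14 gutters of 10 leaves 210 for 15 columns, so c = 14 mm.
Span of 14: 14·14 + 13·10 = 196 + 130 = 326 mm.

326 mm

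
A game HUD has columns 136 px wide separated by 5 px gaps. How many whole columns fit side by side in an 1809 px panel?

12 columns

12 columns: 12·136 + 11·5 = 1687 px ≤ 1809.
13 columns: 1828 px > 1809. So 12.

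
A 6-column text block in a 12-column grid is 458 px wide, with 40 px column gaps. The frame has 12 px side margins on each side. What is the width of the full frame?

980 px

6 columns + 5 column gaps: 6c + 5·40 = 458.
6c = 458 − 200 = 258, so c = 43 px.
Total width: 2·12 + 12·43 + 11·40 = 980 px.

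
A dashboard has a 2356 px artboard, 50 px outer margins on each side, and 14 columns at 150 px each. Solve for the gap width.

Content width = 2356 − 2·50 = 2256 px.
14·150 + 13g = 2256 → 13g = 156 → g = 12 px.

12 px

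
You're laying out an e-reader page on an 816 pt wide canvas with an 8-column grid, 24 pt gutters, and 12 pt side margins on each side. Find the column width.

Content width = 816 − 2·12 = 792 pt.
8c + 7·24 = 792 → 8c = 624 → c = 78 pt.

78 pt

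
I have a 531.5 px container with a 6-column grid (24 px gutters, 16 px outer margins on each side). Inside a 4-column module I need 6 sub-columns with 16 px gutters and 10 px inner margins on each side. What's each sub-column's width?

Subtract both margins: 531.5 − 2·16 = 499.5 px.
6c + 5·24 = 499.5 → 6c = 379.5 → c = 63.25 px.
4 columns plus 3 gutters: 253 + 72 = 325 px.
Inner content = 325 − 2·10 = 305 px.
305 − 5·16 = 225; ÷6 gives d = 37.5 px.

37.5 px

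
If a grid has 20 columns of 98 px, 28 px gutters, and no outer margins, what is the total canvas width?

2492 px

Summing: 1960 + 532 = 2492 px.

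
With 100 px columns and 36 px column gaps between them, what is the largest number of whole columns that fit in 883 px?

6 columns

k columns need k·100 + (k−1)·36 = k·136 − 36.
k·136 − 36 ≤ 883 → k ≤ 919 / 136 ≈ 6.76, so k = 6.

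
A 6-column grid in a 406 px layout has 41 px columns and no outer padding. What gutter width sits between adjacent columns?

32 px

6·41 + 5g = 406 → 5g = 160 → g = 32 px.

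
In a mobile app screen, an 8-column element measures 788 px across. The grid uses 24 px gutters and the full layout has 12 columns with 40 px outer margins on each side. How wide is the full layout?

8 columns + 7 gutters: 8c + 7·24 = 788.
8c = 788 − 168 = 620, so c = 77.5 px.
Layout = 2·40 + 12·77.5 + 11·24 = 80 + 930 + 264 = 1274 px.

1274 px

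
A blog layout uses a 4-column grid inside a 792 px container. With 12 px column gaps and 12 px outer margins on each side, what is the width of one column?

Content width = 792 − 2·12 = 768 px.
768 − 3·12 = 732; ÷4 gives c = 183 px.

183 px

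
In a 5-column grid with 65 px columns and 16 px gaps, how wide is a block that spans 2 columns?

146 px

2-column span = 2·65 + 1·16 = 146 px.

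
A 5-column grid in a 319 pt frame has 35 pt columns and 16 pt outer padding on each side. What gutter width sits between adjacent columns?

Inside the margins: 319 − 32 = 287 pt.
5·35 + 4g = 287 → 4g = 112 → g = 28 pt.

28 pt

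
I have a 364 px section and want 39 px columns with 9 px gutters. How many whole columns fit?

k columns need k·39 + (k−1)·9 = k·48 − 9.
k·48 − 9 ≤ 364 → k ≤ 373 / 48 ≈ 7.77, so k = 7.

7 columns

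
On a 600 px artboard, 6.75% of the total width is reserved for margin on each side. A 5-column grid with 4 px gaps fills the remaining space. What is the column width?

100.6 px

Each margin = 6.75% of 600 = 40.5 px; content = 600 − 2·40.5 = 519 px.
Subtracting 4 gaps of 4 leaves 503 for 5 columns, so c = 100.6 px.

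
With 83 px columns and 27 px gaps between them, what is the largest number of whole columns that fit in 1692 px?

15 columns

Each extra column adds 83 + 27 = 110 px.
(1692 + 27) / 110 = 15.63, so 15 columns fit.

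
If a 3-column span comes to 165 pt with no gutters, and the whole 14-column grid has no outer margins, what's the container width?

3c = 165 → c = 55 pt.
Container = 14·55 = 770 = 770 pt.

770 pt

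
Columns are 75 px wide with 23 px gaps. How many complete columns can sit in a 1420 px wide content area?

14 columns

14 columns: 14·75 + 13·23 = 1349 px ≤ 1420.
15 columns: 1447 px > 1420. So 14.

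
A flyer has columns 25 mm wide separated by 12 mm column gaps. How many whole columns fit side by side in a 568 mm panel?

15 columns: 15·25 + 14·12 = 543 mm ≤ 568.
16 columns: 580 mm > 568. So 15.

15 columns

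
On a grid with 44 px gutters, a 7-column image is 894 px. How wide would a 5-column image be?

894 − 6·44 = 630; ÷7 gives c = 90 px.
Span of 5: 5·90 + 4·44 = 450 + 176 = 626 px.

626 px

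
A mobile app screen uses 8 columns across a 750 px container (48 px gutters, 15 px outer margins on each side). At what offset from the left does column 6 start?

Take off 30 px of margins, leaving 720 px.
720 − 7·48 = 384; ÷8 gives c = 48 px.
Before column 6: the margin + 5 columns + 5 gutters.
Offset = 15 + 5·(48 + 48) = 15 + 480 = 495 px.

495 px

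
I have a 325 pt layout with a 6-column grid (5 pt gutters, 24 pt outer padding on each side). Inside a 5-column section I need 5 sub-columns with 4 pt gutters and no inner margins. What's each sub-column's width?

42.8 pt

Take off 48 pt of margins, leaving 277 pt.
6 columns + 5 gutters: 6c + 5·5 = 277.
6c = 277 − 25 = 252, so c = 42 pt.
5 columns plus 4 gutters: 210 + 20 = 230 pt.
230 − 4·4 = 214; ÷5 gives d = 42.8 pt.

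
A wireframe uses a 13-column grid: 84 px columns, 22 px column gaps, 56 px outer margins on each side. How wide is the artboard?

1468 px

Adding margins, columns and gutters: 112 + 1092 + 264 = 1468 px.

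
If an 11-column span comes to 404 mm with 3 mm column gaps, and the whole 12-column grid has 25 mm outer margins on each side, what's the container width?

Subtracting 10 column gaps of 3 leaves 374 for 11 columns, so c = 34 mm.
Adding margins, columns and gutters: 50 + 408 + 33 = 491 mm.

491 mm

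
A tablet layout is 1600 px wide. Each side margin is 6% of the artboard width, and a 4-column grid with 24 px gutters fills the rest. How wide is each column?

Margins: 6% × 1600 = 96 px each, so content = 1600 − 192 = 1408 px.
Subtracting 3 gutters of 24 leaves 1336 for 4 columns, so c = 334 px.

334 px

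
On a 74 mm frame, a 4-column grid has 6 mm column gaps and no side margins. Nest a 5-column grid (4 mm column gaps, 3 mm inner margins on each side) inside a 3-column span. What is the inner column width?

Subtracting 3 column gaps of 6 leaves 56 for 4 columns, so c = 14 mm.
3-column span = 3·14 + 2·6 = 54 mm.
Inner content = 54 − 2·3 = 48 mm.
5d + 4·4 = 48 → 5d = 32 → d = 6.4 mm.

6.4 mm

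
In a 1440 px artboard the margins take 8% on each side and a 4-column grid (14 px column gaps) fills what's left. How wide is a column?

291.9 px

1440 × (1 − 2·8%) = 1440 × 84% = 1209.6 px for the columns.
4c + 3·14 = 1209.6 → 4c = 1167.6 → c = 291.9 px.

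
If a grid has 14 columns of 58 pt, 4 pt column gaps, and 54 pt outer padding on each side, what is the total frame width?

Total width: 2·54 + 14·58 + 13·4 = 972 pt.

972 pt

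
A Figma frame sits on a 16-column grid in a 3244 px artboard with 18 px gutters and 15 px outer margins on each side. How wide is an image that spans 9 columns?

1800 px

Inside the margins: 3244 − 30 = 3214 px.
16 columns + 15 gutters: 16c + 15·18 = 3214.
16c = 3214 − 270 = 2944, so c = 184 px.
Span of 9: 9·184 + 8·18 = 1656 + 144 = 1800 px.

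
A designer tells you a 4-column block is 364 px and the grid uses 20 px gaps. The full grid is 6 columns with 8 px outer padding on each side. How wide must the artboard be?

572 px

4 columns + 3 gaps: 4c + 3·20 = 364.
4c = 364 − 60 = 304, so c = 76 px.
Artboard = 2·8 + 6·76 + 5·20 = 16 + 456 + 100 = 572 px.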